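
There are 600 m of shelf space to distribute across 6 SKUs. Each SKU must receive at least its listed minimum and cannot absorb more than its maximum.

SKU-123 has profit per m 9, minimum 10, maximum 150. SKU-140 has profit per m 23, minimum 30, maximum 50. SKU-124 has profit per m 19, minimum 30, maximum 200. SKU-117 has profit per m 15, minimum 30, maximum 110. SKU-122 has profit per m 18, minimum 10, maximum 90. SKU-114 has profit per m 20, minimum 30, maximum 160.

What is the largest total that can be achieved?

11210

Meeting every minimum uses 10+30+30+30+10+30 = 140 m, leaving 460.
Order the SKUs by profit per m: SKU-140 23 > SKU-114 20 > SKU-124 19 > SKU-122 18 > SKU-117 15 > SKU-123 9.
SKU-140: +20 to 50 (cap) → 440 left.
SKU-114: +130 to 160 (cap) → 310 left.
Give SKU-124 170 more to hit its cap of 200 → 140 left.
Give SKU-122 80 more to hit its cap of 90 → 60 left.
Only 60 left; SKU-117 takes them to reach 90.
Total = 9×10 + 23×50 + 19×200 + 15×90 + 18×90 + 20×160 = 11210.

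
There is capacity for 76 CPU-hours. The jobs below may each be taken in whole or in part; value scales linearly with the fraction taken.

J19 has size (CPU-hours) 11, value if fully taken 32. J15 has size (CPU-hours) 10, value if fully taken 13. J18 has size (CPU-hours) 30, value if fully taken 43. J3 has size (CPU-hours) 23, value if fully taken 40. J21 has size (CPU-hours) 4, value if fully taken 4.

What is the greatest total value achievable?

130

Sort by value density: J19 32/11≈2.91, J3 40/23≈1.74, J18 43/30≈1.43, J15 13/10≈1.3, J21 4/4≈1.
Take all of J19 (11 CPU-hours, value 32) → 65 CPU-hours left.
All 23 CPU-hours of J3 fit (value 40) → 42 remain.
All 30 CPU-hours of J18 fit (value 43) → 12 remain.
J15: take in full, 10 CPU-hours for value 13 → 2 left.
2 CPU-hours left: a 2/4 share of J21 gives 4×2/4 = 2.
Total value = 130.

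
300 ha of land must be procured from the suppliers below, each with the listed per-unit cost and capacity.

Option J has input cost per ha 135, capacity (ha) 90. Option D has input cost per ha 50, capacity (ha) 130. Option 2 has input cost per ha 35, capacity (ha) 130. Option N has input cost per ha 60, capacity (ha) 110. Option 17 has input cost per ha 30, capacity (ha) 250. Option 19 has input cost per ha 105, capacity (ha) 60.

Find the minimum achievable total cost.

Cheapest first:
Take 250 from Option 17 at 30 ; need 50 more.
Option 2 (35): take the remaining 50 ; done.
Option D, Option N, Option 19, Option J: unused.
Cost = 250×30 + 50×35 = 9250.

9250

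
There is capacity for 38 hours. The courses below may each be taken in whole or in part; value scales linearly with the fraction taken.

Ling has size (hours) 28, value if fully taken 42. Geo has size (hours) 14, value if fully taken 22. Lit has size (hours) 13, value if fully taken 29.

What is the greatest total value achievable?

Sort by value density: Lit 29/13≈2.23, Geo 22/14≈1.57, Ling 42/28≈1.5.
Lit: take in full, 13 hours for value 29 → 25 left.
Geo: take in full, 14 hours for value 22 → 11 left.
Fill the last 11 hours with part of Ling: 11/28 of it earns 16.5.
Total value = 67.5.

67.5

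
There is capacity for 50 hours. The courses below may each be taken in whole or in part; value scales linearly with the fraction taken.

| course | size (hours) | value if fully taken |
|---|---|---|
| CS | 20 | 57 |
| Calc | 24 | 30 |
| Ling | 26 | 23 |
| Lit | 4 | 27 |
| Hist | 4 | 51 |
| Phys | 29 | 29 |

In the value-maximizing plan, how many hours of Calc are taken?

22

Best value per unit of size first: Hist 51/4≈12.8, Lit 27/4≈6.75, CS 57/20≈2.85, Calc 30/24≈1.25, Phys 29/29≈1, Ling 23/26≈0.885.
All 4 hours of Hist fit (value 51) → 46 remain.
Take all of Lit (4 hours, value 27) → 42 hours left.
CS: take in full, 20 hours for value 57 → 22 left.
Fill the last 22 hours with part of Calc: 22/24 of it earns 27.5.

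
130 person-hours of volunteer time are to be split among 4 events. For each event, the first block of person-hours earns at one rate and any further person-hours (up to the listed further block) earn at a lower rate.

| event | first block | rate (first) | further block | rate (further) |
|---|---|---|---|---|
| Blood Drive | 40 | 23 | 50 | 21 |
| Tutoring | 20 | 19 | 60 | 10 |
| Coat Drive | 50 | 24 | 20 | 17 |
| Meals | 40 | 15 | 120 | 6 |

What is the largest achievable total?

2960

Treat each block as its own option and order by rate: Coat Drive/tier1 24 > Blood Drive/tier1 23 > Blood Drive/tier2 21 > Tutoring/tier1 19 > Coat Drive/tier2 17 > Meals/tier1 15 > Tutoring/tier2 10 > Meals/tier2 6.
Coat Drive/tier1 (24): +50 → 80 left.
Blood Drive tier1 at 23: fill all 40 → 40 left.
Blood Drive/tier2: +40 of 50 at 21; pool empty.
Total = 24×50 + 23×40 + 21×40 = 2960.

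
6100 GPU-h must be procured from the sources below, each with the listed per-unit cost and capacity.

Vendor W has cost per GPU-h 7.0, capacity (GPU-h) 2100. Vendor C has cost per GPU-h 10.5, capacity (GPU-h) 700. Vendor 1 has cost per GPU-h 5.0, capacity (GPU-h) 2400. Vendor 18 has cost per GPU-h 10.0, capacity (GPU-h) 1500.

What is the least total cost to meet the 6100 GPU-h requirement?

Cheapest first:
Vendor 1 at 5.0: take all 2400 GPU-h ; 3700 still needed.
Take 2100 from Vendor W at 7.0 ; need 1600 more.
Vendor 18 at 10.0: take all 1500 GPU-h ; 100 still needed.
Vendor C (10.5): take the remaining 100 ; done.
Cost = 2400×5.0 + 2100×7.0 + 1500×10.0 + 100×10.5 = 42750.

42750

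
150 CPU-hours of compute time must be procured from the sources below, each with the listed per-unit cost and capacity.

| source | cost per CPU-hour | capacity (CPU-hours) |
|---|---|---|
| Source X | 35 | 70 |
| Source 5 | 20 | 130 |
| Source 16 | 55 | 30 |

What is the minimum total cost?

3300

Use sources in increasing cost order.
Take 130 from Source 5 at 20 ; need 20 more.
Source X (35): take the remaining 20 ; done.
Source 16: unused.
Cost = 130×20 + 20×35 = 3300.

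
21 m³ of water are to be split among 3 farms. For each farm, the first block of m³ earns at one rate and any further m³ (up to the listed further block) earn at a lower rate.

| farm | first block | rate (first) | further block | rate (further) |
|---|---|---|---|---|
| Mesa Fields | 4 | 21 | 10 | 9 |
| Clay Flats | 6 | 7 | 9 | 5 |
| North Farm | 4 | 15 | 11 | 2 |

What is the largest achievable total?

255

Rank every tier by rate: Mesa Fields/tier1 21 > North Farm/tier1 15 > Mesa Fields/tier2 9 > Clay Flats/tier1 7 > Clay Flats/tier2 5 > North Farm/tier2 2.
Mesa Fields/tier1 (21): +4 — 17 left.
North Farm tier1 at 15: fill all 4 — 13 left.
Mesa Fields/tier2 (9): +10 — 3 left.
Clay Flats/tier1: +3 of 6 at 7; pool empty.
Total = 21×4 + 15×4 + 9×10 + 7×3 = 255.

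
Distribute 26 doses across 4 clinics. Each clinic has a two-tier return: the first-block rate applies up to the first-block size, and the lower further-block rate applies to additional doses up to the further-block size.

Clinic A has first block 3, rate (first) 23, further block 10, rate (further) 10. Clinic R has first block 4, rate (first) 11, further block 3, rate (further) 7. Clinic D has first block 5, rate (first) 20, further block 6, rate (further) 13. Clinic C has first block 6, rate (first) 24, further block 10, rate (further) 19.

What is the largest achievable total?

529

Rank every tier by rate: Clinic C/tier1 24 > Clinic A/tier1 23 > Clinic D/tier1 20 > Clinic C/tier2 19 > Clinic D/tier2 13 > Clinic R/tier1 11 > Clinic A/tier2 10 > Clinic R/tier2 7.
Fill Clinic C tier1 block (6 at 24) — 20 left.
Clinic A/tier1 (23): +3 — 17 left.
Clinic D tier1 at 20: fill all 5 — 12 left.
Clinic C tier2 at 19: fill all 10 — 2 left.
Clinic D/tier2: +2 of 6 at 13; pool empty.
Total = 24×6 + 23×3 + 20×5 + 19×10 + 13×2 = 529.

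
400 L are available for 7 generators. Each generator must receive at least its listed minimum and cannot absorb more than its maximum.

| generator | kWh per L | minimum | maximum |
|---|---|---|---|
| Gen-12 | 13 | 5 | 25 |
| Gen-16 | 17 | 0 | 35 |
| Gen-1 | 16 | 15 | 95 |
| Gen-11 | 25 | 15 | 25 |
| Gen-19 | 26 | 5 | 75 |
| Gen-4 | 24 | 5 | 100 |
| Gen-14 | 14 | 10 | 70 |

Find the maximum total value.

Meeting every minimum uses 5+0+15+15+5+5+10 = 55 L, leaving 345.
Order the generators by kWh per L: Gen-19 26 > Gen-11 25 > Gen-4 24 > Gen-16 17 > Gen-1 16 > Gen-14 14 > Gen-12 13.
Give Gen-19 70 more to hit its cap of 75 ; 275 left.
Gen-11: +10 to 25 (cap) ; 265 left.
Gen-4: +95 to 100 (cap) ; 170 left.
Gen-16: +35 to 35 (cap) ; 135 left.
Give Gen-1 80 more to hit its cap of 95 ; 55 left.
Gen-14: +55 (room for 60) → 65. Pool exhausted.
Total = 13×5 + 17×35 + 16×95 + 25×25 + 26×75 + 24×100 + 14×65 = 8065.

8065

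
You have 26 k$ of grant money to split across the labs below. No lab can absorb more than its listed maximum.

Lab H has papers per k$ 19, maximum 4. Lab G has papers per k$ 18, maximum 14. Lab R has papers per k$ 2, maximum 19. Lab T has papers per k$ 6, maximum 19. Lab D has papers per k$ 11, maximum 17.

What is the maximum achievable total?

Rank by papers per k$: Lab H 19 > Lab G 18 > Lab D 11 > Lab T 6 > Lab R 2.
Give Lab H 4 to hit its cap of 4 — 22 left.
Lab G: +14 to 14 (cap) — 8 left.
Lab D has room for 17 but only 8 remain, so it gets 8.
Total = 19×4 + 18×14 + 11×8 = 416.

416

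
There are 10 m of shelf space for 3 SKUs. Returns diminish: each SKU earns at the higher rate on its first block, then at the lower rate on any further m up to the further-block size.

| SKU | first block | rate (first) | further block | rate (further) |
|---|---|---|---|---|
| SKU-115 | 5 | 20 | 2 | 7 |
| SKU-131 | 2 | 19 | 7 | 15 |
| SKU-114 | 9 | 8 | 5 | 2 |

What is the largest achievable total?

183

Order all 6 blocks by rate: SKU-115/tier1 20 > SKU-131/tier1 19 > SKU-131/tier2 15 > SKU-114/tier1 8 > SKU-115/tier2 7 > SKU-114/tier2 2.
Fill SKU-115 tier1 block (5 at 20) → 5 left.
Fill SKU-131 tier1 block (2 at 19) → 3 left.
SKU-131/tier2: +3 of 7 at 15; pool empty.
Total = 20×5 + 19×2 + 15×3 = 183.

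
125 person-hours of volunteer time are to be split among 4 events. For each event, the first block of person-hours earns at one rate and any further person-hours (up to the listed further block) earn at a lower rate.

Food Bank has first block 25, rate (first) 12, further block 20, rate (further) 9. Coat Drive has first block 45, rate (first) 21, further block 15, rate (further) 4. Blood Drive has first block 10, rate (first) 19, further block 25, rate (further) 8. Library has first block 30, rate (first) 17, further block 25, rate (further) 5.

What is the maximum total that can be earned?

Order all 8 blocks by rate: Coat Drive/T1 21 > Blood Drive/T1 19 > Library/T1 17 > Food Bank/T1 12 > Food Bank/T2 9 > Blood Drive/T2 8 > Library/T2 5 > Coat Drive/T2 4.
Coat Drive/T1 (21): +45 ; 80 left.
Blood Drive T1 at 19: fill all 10 ; 70 left.
Fill Library T1 block (30 at 17) ; 40 left.
Food Bank T1 at 12: fill all 25 ; 15 left.
Food Bank/T2: +15 of 20 at 9; pool empty.
Total = 21×45 + 19×10 + 17×30 + 12×25 + 9×15 = 2080.

2080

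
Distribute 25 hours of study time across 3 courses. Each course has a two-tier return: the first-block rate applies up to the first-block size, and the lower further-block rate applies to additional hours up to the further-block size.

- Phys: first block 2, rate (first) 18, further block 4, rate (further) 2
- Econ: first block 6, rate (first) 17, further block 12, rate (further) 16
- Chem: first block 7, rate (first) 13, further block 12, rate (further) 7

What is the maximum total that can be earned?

395

Order all 6 blocks by rate: Phys/tier1 18 > Econ/tier1 17 > Econ/tier2 16 > Chem/tier1 13 > Chem/tier2 7 > Phys/tier2 2.
Phys/tier1 (18): +2 — 23 left.
Econ tier1 at 17: fill all 6 — 17 left.
Fill Econ tier2 block (12 at 16) — 5 left.
Chem tier1 at 13: only 5 left, fill 5.
Total = 18×2 + 17×6 + 16×12 + 13×5 = 395.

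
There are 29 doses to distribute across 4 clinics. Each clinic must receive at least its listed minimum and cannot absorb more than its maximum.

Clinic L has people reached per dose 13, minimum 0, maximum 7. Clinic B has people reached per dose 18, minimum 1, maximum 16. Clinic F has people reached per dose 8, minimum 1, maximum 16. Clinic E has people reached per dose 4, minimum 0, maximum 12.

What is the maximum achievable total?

Meeting every minimum uses 0+1+1+0 = 2 doses, leaving 27.
Order the clinics by people reached per dose: Clinic B 18 > Clinic L 13 > Clinic F 8 > Clinic E 4.
Give Clinic B 15 more to hit its cap of 16 — 12 left.
Clinic L: +7 to 7 (cap) — 5 left.
Clinic F has room for 15 more but only 5 remain, so it gets 6.
Total = 13×7 + 18×16 + 8×6 = 427.

427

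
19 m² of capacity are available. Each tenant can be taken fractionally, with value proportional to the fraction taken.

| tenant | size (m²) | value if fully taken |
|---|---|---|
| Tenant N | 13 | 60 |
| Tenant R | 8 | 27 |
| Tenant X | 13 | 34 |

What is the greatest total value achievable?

80.25

Sort by value density: Tenant N 60/13≈4.62, Tenant R 27/8≈3.38, Tenant X 34/13≈2.62.
Tenant N: take in full, 13 m² for value 60 → 6 left.
Fill the last 6 m² with part of Tenant R: 6/8 of it earns 20.25.
Total value = 80.25.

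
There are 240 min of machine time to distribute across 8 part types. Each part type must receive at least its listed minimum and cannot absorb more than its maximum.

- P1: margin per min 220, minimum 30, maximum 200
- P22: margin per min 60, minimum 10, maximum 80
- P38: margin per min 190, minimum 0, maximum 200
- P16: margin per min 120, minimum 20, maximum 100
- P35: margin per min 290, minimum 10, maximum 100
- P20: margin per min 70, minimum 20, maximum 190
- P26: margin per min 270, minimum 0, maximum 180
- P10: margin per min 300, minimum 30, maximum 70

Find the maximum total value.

58100

Meeting every minimum uses 30+10+0+20+10+20+0+30 = 120 min, leaving 120.
Order the part types by margin per min: P10 300 > P35 290 > P26 270 > P1 220 > P38 190 > P16 120 > P20 70 > P22 60.
P10: +40 to 70 (cap) → 80 left.
P35 has room for 90 more but only 80 remain, so it gets 90.
Total = 220×30 + 60×10 + 120×20 + 290×90 + 70×20 + 300×70 = 58100.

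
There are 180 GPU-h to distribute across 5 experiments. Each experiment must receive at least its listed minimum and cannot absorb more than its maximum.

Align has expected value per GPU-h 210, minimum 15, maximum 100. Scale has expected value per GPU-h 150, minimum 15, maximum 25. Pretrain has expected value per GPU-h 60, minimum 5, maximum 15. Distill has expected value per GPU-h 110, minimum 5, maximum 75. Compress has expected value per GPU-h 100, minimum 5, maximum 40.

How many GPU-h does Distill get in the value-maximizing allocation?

45

Meeting every minimum uses 15+15+5+5+5 = 45 GPU-h, leaving 135.
Rank by expected value per GPU-h: Align 210 > Scale 150 > Distill 110 > Compress 100 > Pretrain 60.
Align takes 85 more to reach its cap of 100 → 50 left.
Give Scale 10 more to hit its cap of 25 → 40 left.
Only 40 left; Distill takes them to reach 45.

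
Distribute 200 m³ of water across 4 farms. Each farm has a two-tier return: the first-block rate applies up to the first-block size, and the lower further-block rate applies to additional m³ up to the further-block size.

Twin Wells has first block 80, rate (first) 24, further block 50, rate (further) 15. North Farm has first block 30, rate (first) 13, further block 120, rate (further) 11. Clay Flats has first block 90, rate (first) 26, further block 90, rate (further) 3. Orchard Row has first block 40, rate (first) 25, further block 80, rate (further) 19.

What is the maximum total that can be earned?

Rank every tier by rate: Clay Flats/tier1 26 > Orchard Row/tier1 25 > Twin Wells/tier1 24 > Orchard Row/tier2 19 > Twin Wells/tier2 15 > North Farm/tier1 13 > North Farm/tier2 11 > Clay Flats/tier2 3.
Clay Flats tier1 at 26: fill all 90 → 110 left.
Fill Orchard Row tier1 block (40 at 25) → 70 left.
Twin Wells tier1 at 24: only 70 left, fill 70.
Total = 26×90 + 25×40 + 24×70 = 5020.

5020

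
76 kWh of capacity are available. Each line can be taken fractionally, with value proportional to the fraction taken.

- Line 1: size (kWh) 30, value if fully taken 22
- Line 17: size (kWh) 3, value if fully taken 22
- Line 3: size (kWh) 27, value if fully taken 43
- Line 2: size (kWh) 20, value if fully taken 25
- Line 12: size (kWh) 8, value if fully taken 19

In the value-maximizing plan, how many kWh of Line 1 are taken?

Rank by value-to-size ratio: Line 17 22/3≈7.33, Line 12 19/8≈2.38, Line 3 43/27≈1.59, Line 2 25/20≈1.25, Line 1 22/30≈0.733.
Take all of Line 17 (3 kWh, value 22) — 73 kWh left.
Line 12: take in full, 8 kWh for value 19 — 65 left.
Line 3: take in full, 27 kWh for value 43 — 38 left.
All 20 kWh of Line 2 fit (value 25) — 18 remain.
Only 18 kWh remain; take 18/30 of Line 1 for value 22×18/30 = 13.2.

18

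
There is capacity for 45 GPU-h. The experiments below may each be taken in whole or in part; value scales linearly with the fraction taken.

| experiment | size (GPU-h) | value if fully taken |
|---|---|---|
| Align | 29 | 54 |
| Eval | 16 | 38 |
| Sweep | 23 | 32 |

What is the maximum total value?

Rank by value-to-size ratio: Eval 38/16≈2.38, Align 54/29≈1.86, Sweep 32/23≈1.39.
All 16 GPU-h of Eval fit (value 38) → 29 remain.
Align: take in full, 29 GPU-h for value 54 → 0 left.
Total value = 92.

92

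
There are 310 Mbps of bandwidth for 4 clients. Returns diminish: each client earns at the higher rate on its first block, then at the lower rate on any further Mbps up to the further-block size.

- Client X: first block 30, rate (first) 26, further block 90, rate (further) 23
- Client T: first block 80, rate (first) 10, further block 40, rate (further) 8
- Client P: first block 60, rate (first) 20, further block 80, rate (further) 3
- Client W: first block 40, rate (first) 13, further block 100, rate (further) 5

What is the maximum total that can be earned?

5450

Order all 8 blocks by rate: Client X/tier1 26 > Client X/tier2 23 > Client P/tier1 20 > Client W/tier1 13 > Client T/tier1 10 > Client T/tier2 8 > Client W/tier2 5 > Client P/tier2 3.
Client X tier1 at 26: fill all 30 — 280 left.
Client X tier2 at 23: fill all 90 — 190 left.
Client P/tier1 (20): +60 — 130 left.
Fill Client W tier1 block (40 at 13) — 90 left.
Client T tier1 at 10: fill all 80 — 10 left.
10 remain; put them into Client T tier2 at 8.
Total = 26×30 + 23×90 + 20×60 + 13×40 + 10×80 + 8×10 = 5450.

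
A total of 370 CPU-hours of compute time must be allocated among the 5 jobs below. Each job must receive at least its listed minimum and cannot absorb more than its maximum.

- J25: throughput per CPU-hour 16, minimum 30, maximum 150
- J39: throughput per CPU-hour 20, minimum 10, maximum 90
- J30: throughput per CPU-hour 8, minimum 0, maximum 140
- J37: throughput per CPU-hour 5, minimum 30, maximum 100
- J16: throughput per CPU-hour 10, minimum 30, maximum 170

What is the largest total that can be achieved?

Meeting every minimum uses 30+10+0+30+30 = 100 CPU-hours, leaving 270.
Rank by throughput per CPU-hour: J39 20 > J25 16 > J16 10 > J30 8 > J37 5.
J39: +80 to 90 (cap) — 190 left.
Give J25 120 more to hit its cap of 150 — 70 left.
J16: +70 (room for 140) → 100. Pool exhausted.
Total = 16×150 + 20×90 + 5×30 + 10×100 = 5350.

5350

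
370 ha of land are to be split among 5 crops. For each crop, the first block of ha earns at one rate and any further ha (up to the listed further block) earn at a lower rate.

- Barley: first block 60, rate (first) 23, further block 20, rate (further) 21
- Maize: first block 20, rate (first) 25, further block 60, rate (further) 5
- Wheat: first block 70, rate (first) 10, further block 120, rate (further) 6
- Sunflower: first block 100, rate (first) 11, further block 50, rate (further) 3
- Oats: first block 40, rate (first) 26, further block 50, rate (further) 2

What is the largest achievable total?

Rank every tier by rate: Oats/T1 26 > Maize/T1 25 > Barley/T1 23 > Barley/T2 21 > Sunflower/T1 11 > Wheat/T1 10 > Wheat/T2 6 > Maize/T2 5 > Sunflower/T2 3 > Oats/T2 2.
Fill Oats T1 block (40 at 26) ; 330 left.
Maize/T1 (25): +20 ; 310 left.
Barley T1 at 23: fill all 60 ; 250 left.
Barley T2 at 21: fill all 20 ; 230 left.
Sunflower/T1 (11): +100 ; 130 left.
Wheat T1 at 10: fill all 70 ; 60 left.
60 remain; put them into Wheat T2 at 6.
Total = 26×40 + 25×20 + 23×60 + 21×20 + 11×100 + 10×70 + 6×60 = 5500.

5500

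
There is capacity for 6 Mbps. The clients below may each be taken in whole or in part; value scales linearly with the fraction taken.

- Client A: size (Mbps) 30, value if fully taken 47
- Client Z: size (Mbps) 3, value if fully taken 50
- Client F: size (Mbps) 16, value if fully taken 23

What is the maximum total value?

Rank by value-to-size ratio: Client Z 50/3≈16.7, Client A 47/30≈1.57, Client F 23/16≈1.44.
All 3 Mbps of Client Z fit (value 50) → 3 remain.
Fill the last 3 Mbps with part of Client A: 3/30 of it earns 4.7.
Total value = 54.7.

54.7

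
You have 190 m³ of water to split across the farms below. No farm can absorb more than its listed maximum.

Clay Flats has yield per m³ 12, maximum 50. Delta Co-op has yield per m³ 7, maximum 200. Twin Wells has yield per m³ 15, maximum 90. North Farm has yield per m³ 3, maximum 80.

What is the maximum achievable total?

Highest yield per m³ first: Twin Wells 15 > Clay Flats 12 > Delta Co-op 7 > North Farm 3.
Give Twin Wells 90 to hit its cap of 90 ; 100 left.
Clay Flats: +50 to 50 (cap) ; 50 left.
Delta Co-op: +50 (room for 200) → 50. Pool exhausted.
Total = 12×50 + 7×50 + 15×90 = 2300.

2300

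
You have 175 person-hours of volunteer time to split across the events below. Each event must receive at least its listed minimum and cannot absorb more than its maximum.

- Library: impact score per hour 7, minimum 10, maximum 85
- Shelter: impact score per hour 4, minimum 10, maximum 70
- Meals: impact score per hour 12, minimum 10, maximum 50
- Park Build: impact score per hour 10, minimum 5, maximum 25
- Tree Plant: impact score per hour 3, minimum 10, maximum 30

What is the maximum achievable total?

Meeting every minimum uses 10+10+10+5+10 = 45 person-hours, leaving 130.
Order the events by impact score per hour: Meals 12 > Park Build 10 > Library 7 > Shelter 4 > Tree Plant 3.
Give Meals 40 more to hit its cap of 50 — 90 left.
Park Build takes 20 more to reach its cap of 25 — 70 left.
Library has room for 75 more but only 70 remain, so it gets 80.
Total = 7×80 + 4×10 + 12×50 + 10×25 + 3×10 = 1480.

1480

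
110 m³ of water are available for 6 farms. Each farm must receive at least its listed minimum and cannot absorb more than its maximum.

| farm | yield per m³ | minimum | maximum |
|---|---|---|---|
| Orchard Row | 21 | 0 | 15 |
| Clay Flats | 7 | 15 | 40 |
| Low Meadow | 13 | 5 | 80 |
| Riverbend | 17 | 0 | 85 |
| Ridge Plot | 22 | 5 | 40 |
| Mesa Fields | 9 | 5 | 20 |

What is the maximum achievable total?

Meeting every minimum uses 0+15+5+0+5+5 = 30 m³, leaving 80.
Rank by yield per m³: Ridge Plot 22 > Orchard Row 21 > Riverbend 17 > Low Meadow 13 > Mesa Fields 9 > Clay Flats 7.
Ridge Plot takes 35 more to reach its cap of 40 — 45 left.
Orchard Row takes 15 more to reach its cap of 15 — 30 left.
Riverbend has room for 85 more but only 30 remain, so it gets 30.
Total = 21×15 + 7×15 + 13×5 + 17×30 + 22×40 + 9×5 = 1920.

1920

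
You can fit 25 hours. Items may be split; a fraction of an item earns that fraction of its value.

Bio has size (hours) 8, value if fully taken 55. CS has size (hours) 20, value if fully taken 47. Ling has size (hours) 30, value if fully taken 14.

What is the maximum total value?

Sort by value density: Bio 55/8≈6.88, CS 47/20≈2.35, Ling 14/30≈0.467.
All 8 hours of Bio fit (value 55) → 17 remain.
Only 17 hours remain; take 17/20 of CS for value 47×17/20 = 39.95.
Total value = 94.95.

94.95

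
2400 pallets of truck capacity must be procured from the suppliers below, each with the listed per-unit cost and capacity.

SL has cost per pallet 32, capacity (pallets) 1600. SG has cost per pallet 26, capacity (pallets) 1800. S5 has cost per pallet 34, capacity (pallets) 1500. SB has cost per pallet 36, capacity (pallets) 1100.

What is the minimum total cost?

66000

Fill from the cheapest supplier first.
SG at 26: take all 1800 pallets → 600 still needed.
SL at 32: take 600 of its 1600 → requirement met.
S5, SB: unused.
Cost = 1800×26 + 600×32 = 66000.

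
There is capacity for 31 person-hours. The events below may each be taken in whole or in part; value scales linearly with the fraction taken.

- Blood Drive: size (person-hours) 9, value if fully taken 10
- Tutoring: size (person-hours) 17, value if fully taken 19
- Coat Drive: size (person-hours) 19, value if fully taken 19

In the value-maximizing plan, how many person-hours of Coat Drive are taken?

5

Best value per unit of size first: Tutoring 19/17≈1.12, Blood Drive 10/9≈1.11, Coat Drive 19/19≈1.
Tutoring: take in full, 17 person-hours for value 19 — 14 left.
All 9 person-hours of Blood Drive fit (value 10) — 5 remain.
Fill the last 5 person-hours with part of Coat Drive: 5/19 of it earns 5.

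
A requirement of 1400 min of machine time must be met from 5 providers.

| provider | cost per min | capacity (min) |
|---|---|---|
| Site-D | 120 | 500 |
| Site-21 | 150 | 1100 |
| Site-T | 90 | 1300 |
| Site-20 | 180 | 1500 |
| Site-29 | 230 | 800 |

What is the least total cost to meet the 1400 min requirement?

129000

Cheapest first:
Site-T (90): use full 1300 → 100 min to go.
Site-D (120): take the remaining 100 → done.
Site-21, Site-20, Site-29: unused.
Cost = 1300×90 + 100×120 = 129000.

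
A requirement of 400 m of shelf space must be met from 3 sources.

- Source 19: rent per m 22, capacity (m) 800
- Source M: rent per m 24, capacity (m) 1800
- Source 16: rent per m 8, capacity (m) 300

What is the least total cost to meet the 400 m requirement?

4600

Cheapest first:
Take 300 from Source 16 at 8 — need 100 more.
Source 19 at 22: take 100 of its 800 — requirement met.
Source M: unused.
Cost = 300×8 + 100×22 = 4600.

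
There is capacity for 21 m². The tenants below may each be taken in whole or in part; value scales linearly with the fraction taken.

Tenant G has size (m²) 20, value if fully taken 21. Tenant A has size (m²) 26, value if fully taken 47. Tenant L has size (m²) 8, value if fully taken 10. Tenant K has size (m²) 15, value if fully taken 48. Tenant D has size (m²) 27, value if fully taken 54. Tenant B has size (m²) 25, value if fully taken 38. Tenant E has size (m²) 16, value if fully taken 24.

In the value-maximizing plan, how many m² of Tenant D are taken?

Best value per unit of size first: Tenant K 48/15≈3.2, Tenant D 54/27≈2, Tenant A 47/26≈1.81, Tenant B 38/25≈1.52, Tenant E 24/16≈1.5, Tenant L 10/8≈1.25, Tenant G 21/20≈1.05.
All 15 m² of Tenant K fit (value 48) → 6 remain.
6 m² left: a 6/27 share of Tenant D gives 54×6/27 = 12.

6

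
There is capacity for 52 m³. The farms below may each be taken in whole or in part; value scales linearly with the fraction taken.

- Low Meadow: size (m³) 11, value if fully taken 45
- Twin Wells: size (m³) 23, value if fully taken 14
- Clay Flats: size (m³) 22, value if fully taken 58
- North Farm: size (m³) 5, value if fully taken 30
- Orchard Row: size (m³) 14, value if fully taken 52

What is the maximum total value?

Best value per unit of size first: North Farm 30/5≈6, Low Meadow 45/11≈4.09, Orchard Row 52/14≈3.71, Clay Flats 58/22≈2.64, Twin Wells 14/23≈0.609.
All 5 m³ of North Farm fit (value 30) → 47 remain.
Take all of Low Meadow (11 m³, value 45) → 36 m³ left.
Orchard Row: take in full, 14 m³ for value 52 → 22 left.
All 22 m³ of Clay Flats fit (value 58) → 0 remain.
Total value = 185.

185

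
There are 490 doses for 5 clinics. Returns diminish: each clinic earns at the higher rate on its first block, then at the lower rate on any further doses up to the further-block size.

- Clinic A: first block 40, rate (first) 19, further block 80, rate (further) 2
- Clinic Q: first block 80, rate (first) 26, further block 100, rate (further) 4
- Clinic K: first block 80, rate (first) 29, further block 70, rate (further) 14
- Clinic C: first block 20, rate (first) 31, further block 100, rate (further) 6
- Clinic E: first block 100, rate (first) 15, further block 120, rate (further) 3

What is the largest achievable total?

8860

Rank every tier by rate: Clinic C/tier1 31 > Clinic K/tier1 29 > Clinic Q/tier1 26 > Clinic A/tier1 19 > Clinic E/tier1 15 > Clinic K/tier2 14 > Clinic C/tier2 6 > Clinic Q/tier2 4 > Clinic E/tier2 3 > Clinic A/tier2 2.
Clinic C/tier1 (31): +20 ; 470 left.
Fill Clinic K tier1 block (80 at 29) ; 390 left.
Clinic Q/tier1 (26): +80 ; 310 left.
Fill Clinic A tier1 block (40 at 19) ; 270 left.
Fill Clinic E tier1 block (100 at 15) ; 170 left.
Fill Clinic K tier2 block (70 at 14) ; 100 left.
Clinic C/tier2 (6): +100 ; 0 left.
Total = 31×20 + 29×80 + 26×80 + 19×40 + 15×100 + 14×70 + 6×100 = 8860.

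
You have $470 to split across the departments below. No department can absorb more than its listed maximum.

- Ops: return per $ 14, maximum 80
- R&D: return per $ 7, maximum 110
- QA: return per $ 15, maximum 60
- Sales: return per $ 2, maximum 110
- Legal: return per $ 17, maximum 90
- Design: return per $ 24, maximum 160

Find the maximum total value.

7950

Order the departments by return per $: Design 24 > Legal 17 > QA 15 > Ops 14 > R&D 7 > Sales 2.
Design: +160 to 160 (cap) — 310 left.
Legal: +90 to 90 (cap) — 220 left.
QA takes 60 to reach its cap of 60 — 160 left.
Ops takes 80 to reach its cap of 80 — 80 left.
Only 80 left; R&D takes them to reach 80.
Total = 14×80 + 7×80 + 15×60 + 17×90 + 24×160 = 7950.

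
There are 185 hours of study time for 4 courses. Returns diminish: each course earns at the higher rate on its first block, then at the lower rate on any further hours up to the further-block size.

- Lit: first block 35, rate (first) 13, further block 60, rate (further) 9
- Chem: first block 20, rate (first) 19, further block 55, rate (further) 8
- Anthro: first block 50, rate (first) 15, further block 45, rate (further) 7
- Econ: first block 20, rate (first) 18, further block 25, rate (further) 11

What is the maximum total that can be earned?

Rank every tier by rate: Chem/tier1 19 > Econ/tier1 18 > Anthro/tier1 15 > Lit/tier1 13 > Econ/tier2 11 > Lit/tier2 9 > Chem/tier2 8 > Anthro/tier2 7.
Chem tier1 at 19: fill all 20 → 165 left.
Fill Econ tier1 block (20 at 18) → 145 left.
Fill Anthro tier1 block (50 at 15) → 95 left.
Lit/tier1 (13): +35 → 60 left.
Econ tier2 at 11: fill all 25 → 35 left.
Lit tier2 at 9: only 35 left, fill 35.
Total = 19×20 + 18×20 + 15×50 + 13×35 + 11×25 + 9×35 = 2535.

2535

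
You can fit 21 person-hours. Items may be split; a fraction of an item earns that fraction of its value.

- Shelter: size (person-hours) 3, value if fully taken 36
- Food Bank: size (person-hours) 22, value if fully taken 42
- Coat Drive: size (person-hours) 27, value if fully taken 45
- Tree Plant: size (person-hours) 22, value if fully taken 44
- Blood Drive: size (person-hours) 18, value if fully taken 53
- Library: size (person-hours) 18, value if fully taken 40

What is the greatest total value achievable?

Sort by value density: Shelter 36/3≈12, Blood Drive 53/18≈2.94, Library 40/18≈2.22, Tree Plant 44/22≈2, Food Bank 42/22≈1.91, Coat Drive 45/27≈1.67.
Take all of Shelter (3 person-hours, value 36) → 18 person-hours left.
All 18 person-hours of Blood Drive fit (value 53) → 0 remain.
Total value = 89.

89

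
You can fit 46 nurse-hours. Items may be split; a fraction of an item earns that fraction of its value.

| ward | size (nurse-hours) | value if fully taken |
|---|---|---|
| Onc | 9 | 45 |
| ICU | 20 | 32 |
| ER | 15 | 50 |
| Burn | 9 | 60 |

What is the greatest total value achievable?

Best value per unit of size first: Burn 60/9≈6.67, Onc 45/9≈5, ER 50/15≈3.33, ICU 32/20≈1.6.
Burn: take in full, 9 nurse-hours for value 60 → 37 left.
All 9 nurse-hours of Onc fit (value 45) → 28 remain.
Take all of ER (15 nurse-hours, value 50) → 13 nurse-hours left.
Fill the last 13 nurse-hours with part of ICU: 13/20 of it earns 20.8.
Total value = 175.8.

175.8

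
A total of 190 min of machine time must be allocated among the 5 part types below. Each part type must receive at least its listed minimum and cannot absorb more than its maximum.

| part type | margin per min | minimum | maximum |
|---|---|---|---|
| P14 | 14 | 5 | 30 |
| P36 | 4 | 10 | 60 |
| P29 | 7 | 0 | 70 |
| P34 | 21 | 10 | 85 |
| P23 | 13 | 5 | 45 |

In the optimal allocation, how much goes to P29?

20

Meeting every minimum uses 5+10+0+10+5 = 30 min, leaving 160.
Highest margin per min first: P34 21 > P14 14 > P23 13 > P29 7 > P36 4.
P34 takes 75 more to reach its cap of 85 — 85 left.
Give P14 25 more to hit its cap of 30 — 60 left.
Give P23 40 more to hit its cap of 45 — 20 left.
P29: +20 (room for 70) → 20. Pool exhausted.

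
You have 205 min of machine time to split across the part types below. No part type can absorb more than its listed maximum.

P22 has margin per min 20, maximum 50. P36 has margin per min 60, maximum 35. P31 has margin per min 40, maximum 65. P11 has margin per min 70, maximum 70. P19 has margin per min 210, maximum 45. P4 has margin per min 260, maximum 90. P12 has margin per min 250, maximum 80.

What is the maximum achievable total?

Highest margin per min first: P4 260 > P12 250 > P19 210 > P11 70 > P36 60 > P31 40 > P22 20.
P4 takes 90 to reach its cap of 90 — 115 left.
Give P12 80 to hit its cap of 80 — 35 left.
Only 35 left; P19 takes them to reach 35.
Total = 210×35 + 260×90 + 250×80 = 50750.

50750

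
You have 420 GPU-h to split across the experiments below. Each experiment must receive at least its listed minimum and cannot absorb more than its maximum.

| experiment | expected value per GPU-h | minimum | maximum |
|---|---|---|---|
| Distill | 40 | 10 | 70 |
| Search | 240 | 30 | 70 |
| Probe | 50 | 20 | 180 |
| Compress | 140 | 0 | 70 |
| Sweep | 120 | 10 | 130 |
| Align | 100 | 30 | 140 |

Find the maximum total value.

55600

Meeting every minimum uses 10+30+20+0+10+30 = 100 GPU-h, leaving 320.
Highest expected value per GPU-h first: Search 240 > Compress 140 > Sweep 120 > Align 100 > Probe 50 > Distill 40.
Search: +40 to 70 (cap) ; 280 left.
Give Compress 70 more to hit its cap of 70 ; 210 left.
Give Sweep 120 more to hit its cap of 130 ; 90 left.
Only 90 left; Align takes them to reach 120.
Total = 40×10 + 240×70 + 50×20 + 140×70 + 120×130 + 100×120 = 55600.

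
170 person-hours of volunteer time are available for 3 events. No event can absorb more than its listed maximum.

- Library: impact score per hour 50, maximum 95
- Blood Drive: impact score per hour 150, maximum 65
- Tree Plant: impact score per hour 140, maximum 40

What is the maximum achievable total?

Rank by impact score per hour: Blood Drive 150 > Tree Plant 140 > Library 50.
Blood Drive takes 65 to reach its cap of 65 — 105 left.
Give Tree Plant 40 to hit its cap of 40 — 65 left.
Library: +65 (room for 95) → 65. Pool exhausted.
Total = 50×65 + 150×65 + 140×40 = 18600.

18600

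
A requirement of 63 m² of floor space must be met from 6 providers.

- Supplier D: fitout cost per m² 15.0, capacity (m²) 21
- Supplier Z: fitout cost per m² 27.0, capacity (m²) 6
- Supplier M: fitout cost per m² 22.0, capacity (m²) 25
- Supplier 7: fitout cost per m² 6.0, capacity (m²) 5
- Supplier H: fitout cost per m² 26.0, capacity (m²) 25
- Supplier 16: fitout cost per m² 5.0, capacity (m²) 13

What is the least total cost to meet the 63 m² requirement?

Fill from the cheapest provider first.
Take 13 from Supplier 16 at 5.0 ; need 50 more.
Supplier 7 (6.0): use full 5 ; 45 m² to go.
Supplier D at 15.0: take all 21 m² ; 24 still needed.
Supplier M (22.0): take the remaining 24 ; done.
Supplier H, Supplier Z: unused.
Cost = 13×5.0 + 5×6.0 + 21×15.0 + 24×22.0 = 938.

938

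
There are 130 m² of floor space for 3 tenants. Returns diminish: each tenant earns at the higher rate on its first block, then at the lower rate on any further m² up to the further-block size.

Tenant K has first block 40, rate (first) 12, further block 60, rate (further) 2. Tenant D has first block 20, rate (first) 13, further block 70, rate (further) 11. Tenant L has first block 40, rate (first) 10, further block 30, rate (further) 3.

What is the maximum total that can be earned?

1510

Rank every tier by rate: Tenant D/T1 13 > Tenant K/T1 12 > Tenant D/T2 11 > Tenant L/T1 10 > Tenant L/T2 3 > Tenant K/T2 2.
Fill Tenant D T1 block (20 at 13) ; 110 left.
Tenant K/T1 (12): +40 ; 70 left.
Tenant D T2 at 11: fill all 70 ; 0 left.
Total = 13×20 + 12×40 + 11×70 = 1510.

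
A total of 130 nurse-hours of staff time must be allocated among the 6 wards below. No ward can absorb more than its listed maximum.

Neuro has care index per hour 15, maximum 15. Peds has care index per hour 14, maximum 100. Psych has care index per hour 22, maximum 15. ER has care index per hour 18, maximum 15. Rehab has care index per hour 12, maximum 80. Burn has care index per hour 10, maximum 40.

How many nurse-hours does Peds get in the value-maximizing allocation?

85

Rank by care index per hour: Psych 22 > ER 18 > Neuro 15 > Peds 14 > Rehab 12 > Burn 10.
Psych: +15 to 15 (cap) — 115 left.
ER takes 15 to reach its cap of 15 — 100 left.
Neuro: +15 to 15 (cap) — 85 left.
Peds has room for 100 but only 85 remain, so it gets 85.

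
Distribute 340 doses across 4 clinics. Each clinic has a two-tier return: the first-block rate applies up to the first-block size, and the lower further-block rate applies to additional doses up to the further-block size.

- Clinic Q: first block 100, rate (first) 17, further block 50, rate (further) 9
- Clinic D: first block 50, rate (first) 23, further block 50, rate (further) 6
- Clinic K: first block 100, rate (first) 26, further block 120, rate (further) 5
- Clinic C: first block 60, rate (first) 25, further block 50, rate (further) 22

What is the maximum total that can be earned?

Treat each block as its own option and order by rate: Clinic K/first 26 > Clinic C/first 25 > Clinic D/first 23 > Clinic C/second 22 > Clinic Q/first 17 > Clinic Q/second 9 > Clinic D/second 6 > Clinic K/second 5.
Clinic K first at 26: fill all 100 → 240 left.
Clinic C/first (25): +60 → 180 left.
Clinic D first at 23: fill all 50 → 130 left.
Clinic C second at 22: fill all 50 → 80 left.
Clinic Q first at 17: only 80 left, fill 80.
Total = 26×100 + 25×60 + 23×50 + 22×50 + 17×80 = 7710.

7710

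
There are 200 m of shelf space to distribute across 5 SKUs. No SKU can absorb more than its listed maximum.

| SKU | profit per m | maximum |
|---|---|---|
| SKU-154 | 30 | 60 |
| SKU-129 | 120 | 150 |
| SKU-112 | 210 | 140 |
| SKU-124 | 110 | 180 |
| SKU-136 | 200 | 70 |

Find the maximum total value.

41400

Order the SKUs by profit per m: SKU-112 210 > SKU-136 200 > SKU-129 120 > SKU-124 110 > SKU-154 30.
Give SKU-112 140 to hit its cap of 140 → 60 left.
Only 60 left; SKU-136 takes them to reach 60.
Total = 210×140 + 200×60 = 41400.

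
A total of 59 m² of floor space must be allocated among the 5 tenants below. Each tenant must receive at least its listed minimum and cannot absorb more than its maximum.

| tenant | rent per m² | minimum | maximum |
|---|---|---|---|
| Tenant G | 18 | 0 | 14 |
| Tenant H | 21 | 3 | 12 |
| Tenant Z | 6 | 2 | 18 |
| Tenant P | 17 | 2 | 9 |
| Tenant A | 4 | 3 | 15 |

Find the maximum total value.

789

Meeting every minimum uses 0+3+2+2+3 = 10 m², leaving 49.
Rank by rent per m²: Tenant H 21 > Tenant G 18 > Tenant P 17 > Tenant Z 6 > Tenant A 4.
Tenant H takes 9 more to reach its cap of 12 ; 40 left.
Tenant G takes 14 more to reach its cap of 14 ; 26 left.
Give Tenant P 7 more to hit its cap of 9 ; 19 left.
Tenant Z: +16 to 18 (cap) ; 3 left.
Only 3 left; Tenant A takes them to reach 6.
Total = 18×14 + 21×12 + 6×18 + 17×9 + 4×6 = 789.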